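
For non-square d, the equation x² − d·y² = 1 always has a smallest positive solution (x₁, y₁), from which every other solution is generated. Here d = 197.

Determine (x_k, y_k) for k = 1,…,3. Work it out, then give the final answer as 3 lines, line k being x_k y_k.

393 28
308897 22008
242792649 17298260

[14; 28] for √197; ℓ=1 ⇒ convergent index 1
k=0  a_k=14  p_k/q_k = 14/1
k=1  a_k=28  p_k/q_k = 393/28
fundamental: x₁=393, y₁=28  (since 154449 − 197·784 = 1)
n=2: (393,28)∘(393,28) = (393·393+197·28·28, 393·28+28·393) = (308897,22008)
n=3: (308897,22008)∘(393,28) = (393·308897+197·28·22008, 393·22008+28·308897) = (242792649,17298260)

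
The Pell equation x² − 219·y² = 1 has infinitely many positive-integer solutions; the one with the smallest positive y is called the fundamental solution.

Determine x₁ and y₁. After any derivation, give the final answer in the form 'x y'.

d=219: √d = [14; 1,3,1,28] (ℓ=4, even), read p_3/q_3
k=0  a_k=14  p_k/q_k = 14/1
k=1  a_k=1  p_k/q_k = 15/1
k=2  a_k=3  p_k/q_k = 59/4
k=3  a_k=1  p_k/q_k = 74/5
fundamental: x₁=74, y₁=5  (since 5476 − 219·25 = 1)

74 5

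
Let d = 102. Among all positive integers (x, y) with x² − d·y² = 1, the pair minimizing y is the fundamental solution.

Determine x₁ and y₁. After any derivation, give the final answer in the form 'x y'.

101 10

√102 → a₀=10, period (10,20); ℓ=2 even so k=1
i=0: a=10 ⇒ p=10, q=1
i=1: a=10 ⇒ p=101, q=10
(x₁, y₁) = (101, 10);  101² − 102·10² = 1 ✓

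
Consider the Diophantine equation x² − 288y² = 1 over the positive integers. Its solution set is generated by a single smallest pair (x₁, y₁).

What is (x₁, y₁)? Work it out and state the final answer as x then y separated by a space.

17 1

√288 = [16; 1,32, …], period ℓ=2 (even) → k=1
k=0  a_k=16  p_k/q_k = 16/1
k=1  a_k=1  p_k/q_k = 17/1
fundamental: x₁=17, y₁=1  (since 289 − 288·1 = 1)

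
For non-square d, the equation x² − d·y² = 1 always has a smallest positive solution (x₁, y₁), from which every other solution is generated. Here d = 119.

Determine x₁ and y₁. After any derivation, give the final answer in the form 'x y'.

120 11

√119 → a₀=10, period (1,9,1,20); ℓ=4 even so k=3
k=0  a_k=10  p_k/q_k = 10/1
…
k=2  a_k=9  p_k/q_k = 109/10
k=3  a_k=1  p_k/q_k = 120/11
fundamental: x₁=120, y₁=11  (since 14400 − 119·121 = 1)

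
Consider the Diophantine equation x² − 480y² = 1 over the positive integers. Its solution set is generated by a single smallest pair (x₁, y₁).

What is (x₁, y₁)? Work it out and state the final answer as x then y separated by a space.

241 11

[21; 1,9,1,42] for √480; ℓ=4 ⇒ convergent index 3
a_0=21:  p_0=21·1+0=21,  q_0=21·0+1=1
a_1=1:  p_1=1·21+1=22,  q_1=1·1+0=1
a_2=9:  p_2=9·22+21=219,  q_2=9·1+1=10
a_3=1:  p_3=1·219+22=241,  q_3=1·10+1=11
fundamental: x₁=241, y₁=11  (since 58081 − 480·121 = 1)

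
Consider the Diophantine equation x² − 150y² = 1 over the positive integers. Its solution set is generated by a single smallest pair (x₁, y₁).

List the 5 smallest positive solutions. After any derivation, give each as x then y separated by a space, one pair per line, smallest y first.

d=150: √d = [12; 4,24] (ℓ=2, even), read p_1/q_1
k=0  a_k=12  p_k/q_k = 12/1
k=1  a_k=4  p_k/q_k = 49/4
→ (49, 4).  Check: 49²=2401, 150·4²=2400, difference 1.
n=2: (49,4)∘(49,4) = (49·49+150·4·4, 49·4+4·49) = (4801,392)
n=3: (4801,392)∘(49,4) = (49·4801+150·4·392, 49·392+4·4801) = (470449,38412)
n=4: (470449,38412)∘(49,4) = (49·470449+150·4·38412, 49·38412+4·470449) = (46099201,3763984)
n=5: (46099201,3763984)∘(49,4) = (49·46099201+150·4·3763984, 49·3763984+4·46099201) = (4517251249,368832020)

49 4
4801 392
470449 38412
46099201 3763984
4517251249 368832020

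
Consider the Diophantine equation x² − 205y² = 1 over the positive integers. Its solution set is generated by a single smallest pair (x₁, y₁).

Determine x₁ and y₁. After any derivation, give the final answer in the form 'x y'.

39689 2772

d=205: √d = [14; 3,6,1,4,1,6,3,28] (ℓ=8, even), read p_7/q_7
k=0  a_k=14  p_k/q_k = 14/1
…
k=2  a_k=6  p_k/q_k = 272/19
k=3  a_k=1  p_k/q_k = 315/22
k=4  a_k=4  p_k/q_k = 1532/107
k=5  a_k=1  p_k/q_k = 1847/129
k=6  a_k=6  p_k/q_k = 12614/881
k=7  a_k=3  p_k/q_k = 39689/2772
fundamental: x₁=39689, y₁=2772  (since 1575216721 − 205·7683984 = 1)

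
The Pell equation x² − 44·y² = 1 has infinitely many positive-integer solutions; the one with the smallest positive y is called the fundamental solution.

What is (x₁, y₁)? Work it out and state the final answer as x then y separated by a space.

[6; 1,1,1,2,1,1,1,12] for √44; ℓ=8 ⇒ convergent index 7
a_0=6:  p_0=6·1+0=6,  q_0=6·0+1=1
…
a_3=1:  p_3=1·13+7=20,  q_3=1·2+1=3
a_4=2:  p_4=2·20+13=53,  q_4=2·3+2=8
…
a_6=1:  p_6=1·73+53=126,  q_6=1·11+8=19
a_7=1:  p_7=1·126+73=199,  q_7=1·19+11=30
(x₁, y₁) = (199, 30);  199² − 44·30² = 1 ✓

199 30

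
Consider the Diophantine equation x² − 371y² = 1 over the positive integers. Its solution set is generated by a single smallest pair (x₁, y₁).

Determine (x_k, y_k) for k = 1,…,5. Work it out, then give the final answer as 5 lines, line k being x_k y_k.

1695 88
5746049 298320
19479104415 1011304712
66034158220801 3428322675360
223855776889410975 11622012858165688

√371 → a₀=19, period (3,1,4,1,3,38); ℓ=6 even so k=5
step 0: (19, 1)  from 19·(1,0) + (0,1)
step 1: (58, 3)  from 3·(19,1) + (1,0)
step 2: (77, 4)  from 1·(58,3) + (19,1)
…
step 4: (443, 23)  from 1·(366,19) + (77,4)
step 5: (1695, 88)  from 3·(443,23) + (366,19)
(x₁, y₁) = (1695, 88);  1695² − 371·88² = 1 ✓
n=2: (1695,88)∘(1695,88) = (1695·1695+371·88·88, 1695·88+88·1695) = (5746049,298320)
n=3: (5746049,298320)∘(1695,88) = (1695·5746049+371·88·298320, 1695·298320+88·5746049) = (19479104415,1011304712)
n=4: (19479104415,1011304712)∘(1695,88) = (1695·19479104415+371·88·1011304712, 1695·1011304712+88·19479104415) = (66034158220801,3428322675360)
n=5: (66034158220801,3428322675360)∘(1695,88) = (1695·66034158220801+371·88·3428322675360, 1695·3428322675360+88·66034158220801) = (223855776889410975,11622012858165688)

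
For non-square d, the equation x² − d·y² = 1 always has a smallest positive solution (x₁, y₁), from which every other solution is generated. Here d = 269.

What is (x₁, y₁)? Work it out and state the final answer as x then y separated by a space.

[16; 2,2,32] for √269; ℓ=3 ⇒ convergent index 5
a_0=16:  p_0=16·1+0=16,  q_0=16·0+1=1
a_1=2:  p_1=2·16+1=33,  q_1=2·1+0=2
a_2=2:  p_2=2·33+16=82,  q_2=2·2+1=5
a_3=32:  p_3=32·82+33=2657,  q_3=32·5+2=162
a_4=2:  p_4=2·2657+82=5396,  q_4=2·162+5=329
a_5=2:  p_5=2·5396+2657=13449,  q_5=2·329+162=820
fundamental: x₁=13449, y₁=820  (since 180875601 − 269·672400 = 1)

13449 820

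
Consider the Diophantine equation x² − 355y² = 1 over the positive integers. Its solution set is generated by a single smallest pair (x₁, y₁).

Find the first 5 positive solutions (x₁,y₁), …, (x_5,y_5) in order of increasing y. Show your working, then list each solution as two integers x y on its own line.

954809 50676
1823320452961 96771801768
3481845556741524089 184797174548553948
6648994948371812427335041 352892010866963721270096
12697040435316401858305944800249 673888936007564730309809629380

[18; 1,5,3,3,1,6,1,3,3,5,1,36] for √355; ℓ=12 ⇒ convergent index 11
a_0=18:  p_0=18·1+0=18,  q_0=18·0+1=1
…
a_2=5:  p_2=5·19+18=113,  q_2=5·1+1=6
a_3=3:  p_3=3·113+19=358,  q_3=3·6+1=19
…
a_10=5:  p_10=5·151391+46463=803418,  q_10=5·8035+2466=42641
a_11=1:  p_11=1·803418+151391=954809,  q_11=1·42641+8035=50676
fundamental: x₁=954809, y₁=50676  (since 911660226481 − 355·2568056976 = 1)
k=2:  x_2 = 954809·954809+355·50676·50676 = 1823320452961,  y_2 = 954809·50676+50676·954809 = 96771801768
k=3:  x_3 = 954809·1823320452961+355·50676·96771801768 = 3481845556741524089,  y_3 = 954809·96771801768+50676·1823320452961 = 184797174548553948
k=4:  x_4 = 954809·3481845556741524089+355·50676·184797174548553948 = 6648994948371812427335041,  y_4 = 954809·184797174548553948+50676·3481845556741524089 = 352892010866963721270096
k=5:  x_5 = 954809·6648994948371812427335041+355·50676·352892010866963721270096 = 12697040435316401858305944800249,  y_5 = 954809·352892010866963721270096+50676·6648994948371812427335041 = 673888936007564730309809629380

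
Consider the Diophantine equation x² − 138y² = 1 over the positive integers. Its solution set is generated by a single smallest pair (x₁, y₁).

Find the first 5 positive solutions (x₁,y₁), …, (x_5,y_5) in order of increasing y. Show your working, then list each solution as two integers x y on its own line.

47 4
4417 376
415151 35340
39019777 3321584
3667443887 312193556

√138 = [11; 1,2,1,22, …], period ℓ=4 (even) → k=3
i=0: a=11 ⇒ p=11, q=1
…
i=2: a=2 ⇒ p=35, q=3
i=3: a=1 ⇒ p=47, q=4
→ (47, 4).  Check: 47²=2209, 138·4²=2208, difference 1.
(x_2, y_2) = (47·47 + 138·4·4, 47·4 + 4·47) = (4417, 376)
(x_3, y_3) = (47·4417 + 138·4·376, 47·376 + 4·4417) = (415151, 35340)
(x_4, y_4) = (47·415151 + 138·4·35340, 47·35340 + 4·415151) = (39019777, 3321584)
(x_5, y_5) = (47·39019777 + 138·4·3321584, 47·3321584 + 4·39019777) = (3667443887, 312193556)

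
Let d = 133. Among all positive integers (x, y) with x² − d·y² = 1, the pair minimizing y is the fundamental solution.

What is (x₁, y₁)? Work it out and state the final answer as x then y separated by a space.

d=133: √d = [11; 1,1,7,5,1,…,1,1,22] (ℓ=16, even), read p_15/q_15
i=0: a=11 ⇒ p=11, q=1
i=1: a=1 ⇒ p=12, q=1
…
i=4: a=5 ⇒ p=888, q=77
i=5: a=1 ⇒ p=1061, q=92
…
i=7: a=1 ⇒ p=3010, q=261
…
i=9: a=1 ⇒ p=10979, q=952
…
i=11: a=1 ⇒ p=29927, q=2595
…
i=13: a=7 ⇒ p=1210008, q=104921
i=14: a=1 ⇒ p=1378591, q=119539
i=15: a=1 ⇒ p=2588599, q=224460
fundamental: x₁=2588599, y₁=224460  (since 6700844782801 − 133·50382291600 = 1)

2588599 224460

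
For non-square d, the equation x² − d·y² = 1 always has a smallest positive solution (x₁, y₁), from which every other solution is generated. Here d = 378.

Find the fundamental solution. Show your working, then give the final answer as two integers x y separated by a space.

8749 450

√378 = [19; 2,3,1,4,1,3,2,38, …], period ℓ=8 (even) → k=7
step 0: (19, 1)  from 19·(1,0) + (0,1)
step 1: (39, 2)  from 2·(19,1) + (1,0)
step 2: (136, 7)  from 3·(39,2) + (19,1)
step 3: (175, 9)  from 1·(136,7) + (39,2)
step 4: (836, 43)  from 4·(175,9) + (136,7)
…
step 6: (3869, 199)  from 3·(1011,52) + (836,43)
step 7: (8749, 450)  from 2·(3869,199) + (1011,52)
(x₁, y₁) = (8749, 450);  8749² − 378·450² = 1 ✓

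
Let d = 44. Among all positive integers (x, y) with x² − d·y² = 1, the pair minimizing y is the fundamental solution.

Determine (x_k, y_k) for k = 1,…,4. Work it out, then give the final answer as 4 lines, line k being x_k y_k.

d=44: √d = [6; 1,1,1,2,1,1,1,12] (ℓ=8, even), read p_7/q_7
a_0=6:  p_0=6·1+0=6,  q_0=6·0+1=1
…
a_4=2:  p_4=2·20+13=53,  q_4=2·3+2=8
a_5=1:  p_5=1·53+20=73,  q_5=1·8+3=11
a_6=1:  p_6=1·73+53=126,  q_6=1·11+8=19
a_7=1:  p_7=1·126+73=199,  q_7=1·19+11=30
→ (199, 30).  Check: 199²=39601, 44·30²=39600, difference 1.
n=2: (199,30)∘(199,30) = (199·199+44·30·30, 199·30+30·199) = (79201,11940)
n=3: (79201,11940)∘(199,30) = (199·79201+44·30·11940, 199·11940+30·79201) = (31521799,4752090)
n=4: (31521799,4752090)∘(199,30) = (199·31521799+44·30·4752090, 199·4752090+30·31521799) = (12545596801,1891319880)

199 30
79201 11940
31521799 4752090
12545596801 1891319880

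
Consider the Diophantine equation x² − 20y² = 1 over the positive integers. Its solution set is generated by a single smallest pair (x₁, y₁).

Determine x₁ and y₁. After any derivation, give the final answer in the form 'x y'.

d=20: √d = [4; 2,8] (ℓ=2, even), read p_1/q_1
i=0: a=4 ⇒ p=4, q=1
i=1: a=2 ⇒ p=9, q=2
→ (9, 2).  Check: 9²=81, 20·2²=80, difference 1.

9 2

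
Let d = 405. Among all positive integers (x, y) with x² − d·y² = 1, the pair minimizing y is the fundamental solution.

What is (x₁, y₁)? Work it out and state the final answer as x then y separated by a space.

161 8

√405 → a₀=20, period (8,40); ℓ=2 even so k=1
a_0=20:  p_0=20·1+0=20,  q_0=20·0+1=1
a_1=8:  p_1=8·20+1=161,  q_1=8·1+0=8
(x₁, y₁) = (161, 8);  161² − 405·8² = 1 ✓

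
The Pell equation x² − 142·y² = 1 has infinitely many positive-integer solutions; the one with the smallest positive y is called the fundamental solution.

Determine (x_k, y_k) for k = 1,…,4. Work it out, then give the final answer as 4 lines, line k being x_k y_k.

143 12
40897 3432
11696399 981540
3345129217 280717008

[11; 1,10,1,22] for √142; ℓ=4 ⇒ convergent index 3
k=0  a_k=11  p_k/q_k = 11/1
…
k=2  a_k=10  p_k/q_k = 131/11
k=3  a_k=1  p_k/q_k = 143/12
(x₁, y₁) = (143, 12);  143² − 142·12² = 1 ✓
k=2:  x_2 = 143·143+142·12·12 = 40897,  y_2 = 143·12+12·143 = 3432
k=3:  x_3 = 143·40897+142·12·3432 = 11696399,  y_3 = 143·3432+12·40897 = 981540
k=4:  x_4 = 143·11696399+142·12·981540 = 3345129217,  y_4 = 143·981540+12·11696399 = 280717008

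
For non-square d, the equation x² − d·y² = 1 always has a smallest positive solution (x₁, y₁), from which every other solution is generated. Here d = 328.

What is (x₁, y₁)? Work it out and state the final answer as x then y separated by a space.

√328 = [18; 9,36, …], period ℓ=2 (even) → k=1
i=0: a=18 ⇒ p=18, q=1
i=1: a=9 ⇒ p=163, q=9
(x₁, y₁) = (163, 9);  163² − 328·9² = 1 ✓

163 9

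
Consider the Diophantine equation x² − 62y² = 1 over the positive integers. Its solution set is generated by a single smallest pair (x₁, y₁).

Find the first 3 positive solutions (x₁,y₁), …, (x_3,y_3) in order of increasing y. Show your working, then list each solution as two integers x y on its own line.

63 8
7937 1008
999999 127000

[7; 1,6,1,14] for √62; ℓ=4 ⇒ convergent index 3
k=0  a_k=7  p_k/q_k = 7/1
k=1  a_k=1  p_k/q_k = 8/1
k=2  a_k=6  p_k/q_k = 55/7
k=3  a_k=1  p_k/q_k = 63/8
(x₁, y₁) = (63, 8);  63² − 62·8² = 1 ✓
k=2:  x_2 = 63·63+62·8·8 = 7937,  y_2 = 63·8+8·63 = 1008
k=3:  x_3 = 63·7937+62·8·1008 = 999999,  y_3 = 63·1008+8·7937 = 127000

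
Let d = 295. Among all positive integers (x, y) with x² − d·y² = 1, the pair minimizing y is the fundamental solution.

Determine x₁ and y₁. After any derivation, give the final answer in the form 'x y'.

2024999 117900

d=295: √d = [17; 5,1,2,3,2,6,2,3,2,1,5,34] (ℓ=12, even), read p_11/q_11
i=0: a=17 ⇒ p=17, q=1
…
i=6: a=6 ⇒ p=14479, q=843
i=7: a=2 ⇒ p=31208, q=1817
…
i=9: a=2 ⇒ p=247414, q=14405
i=10: a=1 ⇒ p=355517, q=20699
i=11: a=5 ⇒ p=2024999, q=117900
fundamental: x₁=2024999, y₁=117900  (since 4100620950001 − 295·13900410000 = 1)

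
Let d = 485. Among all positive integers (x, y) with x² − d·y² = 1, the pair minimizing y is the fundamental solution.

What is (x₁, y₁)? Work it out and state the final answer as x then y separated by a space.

d=485: √d = [22; 44] (ℓ=1, odd), read p_1/q_1
i=0: a=22 ⇒ p=22, q=1
i=1: a=44 ⇒ p=969, q=44
→ (969, 44).  Check: 969²=938961, 485·44²=938960, difference 1.

969 44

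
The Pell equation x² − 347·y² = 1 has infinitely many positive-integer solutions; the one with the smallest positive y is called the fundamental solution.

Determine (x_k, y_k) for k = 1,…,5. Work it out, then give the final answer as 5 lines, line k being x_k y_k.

d=347: √d = [18; 1,1,1,2,4,…,1,1,36] (ℓ=14, even), read p_13/q_13
a_0=18:  p_0=18·1+0=18,  q_0=18·0+1=1
a_1=1:  p_1=1·18+1=19,  q_1=1·1+0=1
a_2=1:  p_2=1·19+18=37,  q_2=1·1+1=2
a_3=1:  p_3=1·37+19=56,  q_3=1·2+1=3
a_4=2:  p_4=2·56+37=149,  q_4=2·3+2=8
…
a_6=1:  p_6=1·652+149=801,  q_6=1·35+8=43
a_7=17:  p_7=17·801+652=14269,  q_7=17·43+35=766
…
a_9=4:  p_9=4·15070+14269=74549,  q_9=4·809+766=4002
a_10=2:  p_10=2·74549+15070=164168,  q_10=2·4002+809=8813
…
a_12=1:  p_12=1·238717+164168=402885,  q_12=1·12815+8813=21628
a_13=1:  p_13=1·402885+238717=641602,  q_13=1·21628+12815=34443
→ (641602, 34443).  Check: 641602²=411653126404, 347·34443²=411653126403, difference 1.
(x_2, y_2) = (641602·641602 + 347·34443·34443, 641602·34443 + 34443·641602) = (823306252807, 44197395372)
(x_3, y_3) = (641602·823306252807 + 347·34443·44197395372, 641602·44197395372 + 34443·823306252807) = (1056469876826312026, 56714274530897445)
(x_4, y_4) = (641602·1056469876826312026 + 347·34443·56714274530897445, 641602·56714274530897445 + 34443·1056469876826312026) = (1355666371822207590758497, 72775983935101527618408)
(x_5, y_5) = (641602·1355666371822207590758497 + 347·34443·72775983935101527618408, 641602·72775983935101527618408 + 34443·1355666371822207590758497) = (1739596510986687599414840072362, 93386433689401306371520721787)

641602 34443
823306252807 44197395372
1056469876826312026 56714274530897445
1355666371822207590758497 72775983935101527618408
1739596510986687599414840072362 93386433689401306371520721787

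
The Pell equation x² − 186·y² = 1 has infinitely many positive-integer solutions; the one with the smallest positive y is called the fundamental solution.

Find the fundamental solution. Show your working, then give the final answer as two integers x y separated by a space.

d=186: √d = [13; 1,1,1,3,4,3,1,1,1,26] (ℓ=10, even), read p_9/q_9
step 0: (13, 1)  from 13·(1,0) + (0,1)
…
step 6: (2073, 152)  from 3·(641,47) + (150,11)
step 7: (2714, 199)  from 1·(2073,152) + (641,47)
step 8: (4787, 351)  from 1·(2714,199) + (2073,152)
step 9: (7501, 550)  from 1·(4787,351) + (2714,199)
→ (7501, 550).  Check: 7501²=56265001, 186·550²=56265000, difference 1.

7501 550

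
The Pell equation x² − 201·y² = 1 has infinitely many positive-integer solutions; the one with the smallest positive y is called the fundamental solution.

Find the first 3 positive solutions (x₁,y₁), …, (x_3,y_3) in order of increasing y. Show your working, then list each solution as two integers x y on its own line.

√201 = [14; 5,1,1,1,2,…,1,5,28, …], period ℓ=14 (even) → k=13
k=0  a_k=14  p_k/q_k = 14/1
k=1  a_k=5  p_k/q_k = 71/5
k=2  a_k=1  p_k/q_k = 85/6
k=3  a_k=1  p_k/q_k = 156/11
k=4  a_k=1  p_k/q_k = 241/17
…
k=7  a_k=8  p_k/q_k = 7670/541
…
k=9  a_k=2  p_k/q_k = 24768/1747
k=10  a_k=1  p_k/q_k = 33317/2350
k=11  a_k=1  p_k/q_k = 58085/4097
k=12  a_k=1  p_k/q_k = 91402/6447
k=13  a_k=5  p_k/q_k = 515095/36332
(x₁, y₁) = (515095, 36332);  515095² − 201·36332² = 1 ✓
(x_2, y_2) = (515095·515095 + 201·36332·36332, 515095·36332 + 36332·515095) = (530645718049, 37428863080)
(x_3, y_3) = (515095·530645718049 + 201·36332·37428863080, 515095·37428863080 + 36332·530645718049) = (546665912276384215, 38558840456348868)

515095 36332
530645718049 37428863080
546665912276384215 38558840456348868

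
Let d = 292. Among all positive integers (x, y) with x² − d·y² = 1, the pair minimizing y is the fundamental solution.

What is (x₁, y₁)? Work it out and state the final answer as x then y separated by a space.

d=292: √d = [17; 11,2,1,3,8,3,1,2,11,34] (ℓ=10, even), read p_9/q_9
k=0  a_k=17  p_k/q_k = 17/1
…
k=4  a_k=3  p_k/q_k = 2136/125
k=5  a_k=8  p_k/q_k = 17669/1034
…
k=7  a_k=1  p_k/q_k = 72812/4261
k=8  a_k=2  p_k/q_k = 200767/11749
k=9  a_k=11  p_k/q_k = 2281249/133500
→ (2281249, 133500).  Check: 2281249²=5204097000001, 292·133500²=5204097000000, difference 1.

2281249 133500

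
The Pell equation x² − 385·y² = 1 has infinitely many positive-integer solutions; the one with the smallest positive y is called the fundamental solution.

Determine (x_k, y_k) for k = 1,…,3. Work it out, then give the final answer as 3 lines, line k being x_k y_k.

95831 4884
18367161121 936077208
3520286834677271 179410429834812

[19; 1,1,1,1,1,…,1,1,38] for √385; ℓ=16 ⇒ convergent index 15
step 0: (19, 1)  from 19·(1,0) + (0,1)
…
step 2: (39, 2)  from 1·(20,1) + (19,1)
step 3: (59, 3)  from 1·(39,2) + (20,1)
step 4: (98, 5)  from 1·(59,3) + (39,2)
step 5: (157, 8)  from 1·(98,5) + (59,3)
step 6: (569, 29)  from 3·(157,8) + (98,5)
step 7: (726, 37)  from 1·(569,29) + (157,8)
step 8: (2021, 103)  from 2·(726,37) + (569,29)
…
step 10: (10262, 523)  from 3·(2747,140) + (2021,103)
…
step 12: (23271, 1186)  from 1·(13009,663) + (10262,523)
step 13: (36280, 1849)  from 1·(23271,1186) + (13009,663)
step 14: (59551, 3035)  from 1·(36280,1849) + (23271,1186)
step 15: (95831, 4884)  from 1·(59551,3035) + (36280,1849)
→ (95831, 4884).  Check: 95831²=9183580561, 385·4884²=9183580560, difference 1.
n=2: (95831,4884)∘(95831,4884) = (95831·95831+385·4884·4884, 95831·4884+4884·95831) = (18367161121,936077208)
n=3: (18367161121,936077208)∘(95831,4884) = (95831·18367161121+385·4884·936077208, 95831·936077208+4884·18367161121) = (3520286834677271,179410429834812)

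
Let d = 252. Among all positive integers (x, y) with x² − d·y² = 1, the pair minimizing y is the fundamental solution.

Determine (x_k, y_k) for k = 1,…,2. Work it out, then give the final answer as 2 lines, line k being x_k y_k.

√252 = [15; 1,6,1,30, …], period ℓ=4 (even) → k=3
a_0=15:  p_0=15·1+0=15,  q_0=15·0+1=1
a_1=1:  p_1=1·15+1=16,  q_1=1·1+0=1
a_2=6:  p_2=6·16+15=111,  q_2=6·1+1=7
a_3=1:  p_3=1·111+16=127,  q_3=1·7+1=8
→ (127, 8).  Check: 127²=16129, 252·8²=16128, difference 1.
(x_2, y_2) = (127·127 + 252·8·8, 127·8 + 8·127) = (32257, 2032)

127 8
32257 2032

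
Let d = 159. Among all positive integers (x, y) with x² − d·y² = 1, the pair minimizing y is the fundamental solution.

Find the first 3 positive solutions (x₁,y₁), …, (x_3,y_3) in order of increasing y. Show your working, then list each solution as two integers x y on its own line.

1324 105
3505951 278040
9283756924 736249815

√159 → a₀=12, period (1,1,1,1,3,1,1,1,1,24); ℓ=10 even so k=9
i=0: a=12 ⇒ p=12, q=1
…
i=3: a=1 ⇒ p=38, q=3
…
i=5: a=3 ⇒ p=227, q=18
i=6: a=1 ⇒ p=290, q=23
…
i=8: a=1 ⇒ p=807, q=64
i=9: a=1 ⇒ p=1324, q=105
fundamental: x₁=1324, y₁=105  (since 1752976 − 159·11025 = 1)
(1324+105√159)^2 = 3505951 + 278040√159
(1324+105√159)^3 = 9283756924 + 736249815√159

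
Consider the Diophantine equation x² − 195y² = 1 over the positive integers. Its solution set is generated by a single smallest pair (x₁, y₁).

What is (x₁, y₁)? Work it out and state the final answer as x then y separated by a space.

14 1

√195 = [13; 1,26, …], period ℓ=2 (even) → k=1
a_0=13:  p_0=13·1+0=13,  q_0=13·0+1=1
a_1=1:  p_1=1·13+1=14,  q_1=1·1+0=1
→ (14, 1).  Check: 14²=196, 195·1²=195, difference 1.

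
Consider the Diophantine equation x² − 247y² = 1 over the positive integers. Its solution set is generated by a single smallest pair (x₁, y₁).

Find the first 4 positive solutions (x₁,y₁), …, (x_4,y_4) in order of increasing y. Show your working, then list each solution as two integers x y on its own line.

d=247: √d = [15; 1,2,1,1,9,1,9,1,1,2,1,30] (ℓ=12, even), read p_11/q_11
step 0: (15, 1)  from 15·(1,0) + (0,1)
…
step 3: (63, 4)  from 1·(47,3) + (16,1)
…
step 6: (1163, 74)  from 1·(1053,67) + (110,7)
step 7: (11520, 733)  from 9·(1163,74) + (1053,67)
…
step 9: (24203, 1540)  from 1·(12683,807) + (11520,733)
step 10: (61089, 3887)  from 2·(24203,1540) + (12683,807)
step 11: (85292, 5427)  from 1·(61089,3887) + (24203,1540)
fundamental: x₁=85292, y₁=5427  (since 7274725264 − 247·29452329 = 1)
(x_2, y_2) = (85292·85292 + 247·5427·5427, 85292·5427 + 5427·85292) = (14549450527, 925759368)
(x_3, y_3) = (85292·14549450527 + 247·5427·925759368, 85292·925759368 + 5427·14549450527) = (2481903468612476, 157919736025485)
(x_4, y_4) = (85292·2481903468612476 + 247·5427·157919736025485, 85292·157919736025485 + 5427·2481903468612476) = (423373021275241155457, 26938580249245573872)

85292 5427
14549450527 925759368
2481903468612476 157919736025485
423373021275241155457 26938580249245573872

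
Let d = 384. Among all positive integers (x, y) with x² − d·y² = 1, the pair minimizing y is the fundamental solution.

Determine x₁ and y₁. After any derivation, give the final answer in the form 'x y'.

4801 245

√384 = [19; 1,1,2,9,2,1,1,38, …], period ℓ=8 (even) → k=7
k=0  a_k=19  p_k/q_k = 19/1
…
k=2  a_k=1  p_k/q_k = 39/2
k=3  a_k=2  p_k/q_k = 98/5
k=4  a_k=9  p_k/q_k = 921/47
k=5  a_k=2  p_k/q_k = 1940/99
k=6  a_k=1  p_k/q_k = 2861/146
k=7  a_k=1  p_k/q_k = 4801/245
(x₁, y₁) = (4801, 245);  4801² − 384·245² = 1 ✓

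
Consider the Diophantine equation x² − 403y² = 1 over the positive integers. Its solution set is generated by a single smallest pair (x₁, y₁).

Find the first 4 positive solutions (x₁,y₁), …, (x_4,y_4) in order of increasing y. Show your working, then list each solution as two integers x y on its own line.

669878 33369
897473069767 44706317964
1202394930058086974 59895557730143415
1610915821914004898868577 80245432842261314788776

[20; 13,2,1,3,1,3,1,2,13,40] for √403; ℓ=10 ⇒ convergent index 9
a_0=20:  p_0=20·1+0=20,  q_0=20·0+1=1
a_1=13:  p_1=13·20+1=261,  q_1=13·1+0=13
…
a_3=1:  p_3=1·542+261=803,  q_3=1·27+13=40
a_4=3:  p_4=3·803+542=2951,  q_4=3·40+27=147
a_5=1:  p_5=1·2951+803=3754,  q_5=1·147+40=187
a_6=3:  p_6=3·3754+2951=14213,  q_6=3·187+147=708
a_7=1:  p_7=1·14213+3754=17967,  q_7=1·708+187=895
a_8=2:  p_8=2·17967+14213=50147,  q_8=2·895+708=2498
a_9=13:  p_9=13·50147+17967=669878,  q_9=13·2498+895=33369
fundamental: x₁=669878, y₁=33369  (since 448736534884 − 403·1113490161 = 1)
n=2: (669878,33369)∘(669878,33369) = (669878·669878+403·33369·33369, 669878·33369+33369·669878) = (897473069767,44706317964)
n=3: (897473069767,44706317964)∘(669878,33369) = (669878·897473069767+403·33369·44706317964, 669878·44706317964+33369·897473069767) = (1202394930058086974,59895557730143415)
n=4: (1202394930058086974,59895557730143415)∘(669878,33369) = (669878·1202394930058086974+403·33369·59895557730143415, 669878·59895557730143415+33369·1202394930058086974) = (1610915821914004898868577,80245432842261314788776)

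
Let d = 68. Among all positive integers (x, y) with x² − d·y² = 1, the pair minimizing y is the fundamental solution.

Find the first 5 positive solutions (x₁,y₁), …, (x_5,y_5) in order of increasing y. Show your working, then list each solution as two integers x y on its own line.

[8; 4,16] for √68; ℓ=2 ⇒ convergent index 1
a_0=8:  p_0=8·1+0=8,  q_0=8·0+1=1
a_1=4:  p_1=4·8+1=33,  q_1=4·1+0=4
fundamental: x₁=33, y₁=4  (since 1089 − 68·16 = 1)
k=2:  x_2 = 33·33+68·4·4 = 2177,  y_2 = 33·4+4·33 = 264
k=3:  x_3 = 33·2177+68·4·264 = 143649,  y_3 = 33·264+4·2177 = 17420
k=4:  x_4 = 33·143649+68·4·17420 = 9478657,  y_4 = 33·17420+4·143649 = 1149456
k=5:  x_5 = 33·9478657+68·4·1149456 = 625447713,  y_5 = 33·1149456+4·9478657 = 75846676

33 4
2177 264
143649 17420
9478657 1149456
625447713 75846676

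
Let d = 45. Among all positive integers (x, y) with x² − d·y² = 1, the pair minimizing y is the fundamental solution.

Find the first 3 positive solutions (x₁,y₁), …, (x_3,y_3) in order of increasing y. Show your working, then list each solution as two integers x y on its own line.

161 24
51841 7728
16692641 2488392

√45 → a₀=6, period (1,2,2,2,1,12); ℓ=6 even so k=5
k=0  a_k=6  p_k/q_k = 6/1
…
k=3  a_k=2  p_k/q_k = 47/7
k=4  a_k=2  p_k/q_k = 114/17
k=5  a_k=1  p_k/q_k = 161/24
→ (161, 24).  Check: 161²=25921, 45·24²=25920, difference 1.
n=2: (161,24)∘(161,24) = (161·161+45·24·24, 161·24+24·161) = (51841,7728)
n=3: (51841,7728)∘(161,24) = (161·51841+45·24·7728, 161·7728+24·51841) = (16692641,2488392)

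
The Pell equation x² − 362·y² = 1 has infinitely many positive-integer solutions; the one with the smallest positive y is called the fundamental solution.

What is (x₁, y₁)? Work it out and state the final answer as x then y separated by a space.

√362 → a₀=19, period (38); ℓ=1 odd so k=1
k=0  a_k=19  p_k/q_k = 19/1
k=1  a_k=38  p_k/q_k = 723/38
fundamental: x₁=723, y₁=38  (since 522729 − 362·1444 = 1)

723 38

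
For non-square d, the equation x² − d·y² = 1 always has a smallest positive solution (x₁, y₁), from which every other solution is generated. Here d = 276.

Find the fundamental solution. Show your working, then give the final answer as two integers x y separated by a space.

√276 → a₀=16, period (1,1,1,1,2,2,2,1,1,1,1,32); ℓ=12 even so k=11
step 0: (16, 1)  from 16·(1,0) + (0,1)
step 1: (17, 1)  from 1·(16,1) + (1,0)
step 2: (33, 2)  from 1·(17,1) + (16,1)
step 3: (50, 3)  from 1·(33,2) + (17,1)
step 4: (83, 5)  from 1·(50,3) + (33,2)
step 5: (216, 13)  from 2·(83,5) + (50,3)
step 6: (515, 31)  from 2·(216,13) + (83,5)
step 7: (1246, 75)  from 2·(515,31) + (216,13)
step 8: (1761, 106)  from 1·(1246,75) + (515,31)
step 9: (3007, 181)  from 1·(1761,106) + (1246,75)
step 10: (4768, 287)  from 1·(3007,181) + (1761,106)
step 11: (7775, 468)  from 1·(4768,287) + (3007,181)
fundamental: x₁=7775, y₁=468  (since 60450625 − 276·219024 = 1)

7775 468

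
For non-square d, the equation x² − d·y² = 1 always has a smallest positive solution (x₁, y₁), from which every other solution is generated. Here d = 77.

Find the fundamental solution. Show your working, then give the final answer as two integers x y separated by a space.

d=77: √d = [8; 1,3,2,3,1,16] (ℓ=6, even), read p_5/q_5
i=0: a=8 ⇒ p=8, q=1
…
i=2: a=3 ⇒ p=35, q=4
i=3: a=2 ⇒ p=79, q=9
i=4: a=3 ⇒ p=272, q=31
i=5: a=1 ⇒ p=351, q=40
fundamental: x₁=351, y₁=40  (since 123201 − 77·1600 = 1)

351 40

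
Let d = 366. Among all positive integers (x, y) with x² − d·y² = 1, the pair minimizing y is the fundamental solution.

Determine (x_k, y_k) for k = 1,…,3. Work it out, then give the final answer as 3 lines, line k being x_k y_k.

√366 = [19; 7,1,1,1,2,12,2,1,1,1,7,38, …], period ℓ=12 (even) → k=11
step 0: (19, 1)  from 19·(1,0) + (0,1)
…
step 2: (153, 8)  from 1·(134,7) + (19,1)
…
step 5: (1167, 61)  from 2·(440,23) + (287,15)
step 6: (14444, 755)  from 12·(1167,61) + (440,23)
step 7: (30055, 1571)  from 2·(14444,755) + (1167,61)
step 8: (44499, 2326)  from 1·(30055,1571) + (14444,755)
step 9: (74554, 3897)  from 1·(44499,2326) + (30055,1571)
step 10: (119053, 6223)  from 1·(74554,3897) + (44499,2326)
step 11: (907925, 47458)  from 7·(119053,6223) + (74554,3897)
(x₁, y₁) = (907925, 47458);  907925² − 366·47458² = 1 ✓
k=2:  x_2 = 907925·907925+366·47458·47458 = 1648655611249,  y_2 = 907925·47458+47458·907925 = 86176609300
k=3:  x_3 = 907925·1648655611249+366·47458·86176609300 = 2993711291685588725,  y_3 = 907925·86176609300+47458·1648655611249 = 156483795997357542

907925 47458
1648655611249 86176609300
2993711291685588725 156483795997357542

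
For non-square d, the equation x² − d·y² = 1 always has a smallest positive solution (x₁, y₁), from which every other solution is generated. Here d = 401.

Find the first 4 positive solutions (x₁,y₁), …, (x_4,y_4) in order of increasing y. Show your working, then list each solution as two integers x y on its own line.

801 40
1283201 64080
2055687201 102656120
3293209612801 164455040160

d=401: √d = [20; 40] (ℓ=1, odd), read p_1/q_1
k=0  a_k=20  p_k/q_k = 20/1
k=1  a_k=40  p_k/q_k = 801/40
→ (801, 40).  Check: 801²=641601, 401·40²=641600, difference 1.
k=2:  x_2 = 801·801+401·40·40 = 1283201,  y_2 = 801·40+40·801 = 64080
k=3:  x_3 = 801·1283201+401·40·64080 = 2055687201,  y_3 = 801·64080+40·1283201 = 102656120
k=4:  x_4 = 801·2055687201+401·40·102656120 = 3293209612801,  y_4 = 801·102656120+40·2055687201 = 164455040160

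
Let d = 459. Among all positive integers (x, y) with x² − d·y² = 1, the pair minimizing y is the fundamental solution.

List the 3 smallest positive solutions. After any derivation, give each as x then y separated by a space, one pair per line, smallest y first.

499850 23331
499700044999 23324000700
499550134985000450 23317003499766669

√459 = [21; 2,2,1,4,21,4,1,2,2,42, …], period ℓ=10 (even) → k=9
a_0=21:  p_0=21·1+0=21,  q_0=21·0+1=1
a_1=2:  p_1=2·21+1=43,  q_1=2·1+0=2
a_2=2:  p_2=2·43+21=107,  q_2=2·2+1=5
a_3=1:  p_3=1·107+43=150,  q_3=1·5+2=7
a_4=4:  p_4=4·150+107=707,  q_4=4·7+5=33
…
a_6=4:  p_6=4·14997+707=60695,  q_6=4·700+33=2833
a_7=1:  p_7=1·60695+14997=75692,  q_7=1·2833+700=3533
a_8=2:  p_8=2·75692+60695=212079,  q_8=2·3533+2833=9899
a_9=2:  p_9=2·212079+75692=499850,  q_9=2·9899+3533=23331
→ (499850, 23331).  Check: 499850²=249850022500, 459·23331²=249850022499, difference 1.
k=2:  x_2 = 499850·499850+459·23331·23331 = 499700044999,  y_2 = 499850·23331+23331·499850 = 23324000700
k=3:  x_3 = 499850·499700044999+459·23331·23324000700 = 499550134985000450,  y_3 = 499850·23324000700+23331·499700044999 = 23317003499766669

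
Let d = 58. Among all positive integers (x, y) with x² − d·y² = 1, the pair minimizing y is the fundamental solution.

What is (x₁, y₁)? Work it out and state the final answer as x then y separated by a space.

19603 2574

[7; 1,1,1,1,1,1,14] for √58; ℓ=7 ⇒ convergent index 13
step 0: (7, 1)  from 7·(1,0) + (0,1)
…
step 6: (99, 13)  from 1·(61,8) + (38,5)
…
step 8: (1546, 203)  from 1·(1447,190) + (99,13)
…
step 10: (4539, 596)  from 1·(2993,393) + (1546,203)
…
step 12: (12071, 1585)  from 1·(7532,989) + (4539,596)
step 13: (19603, 2574)  from 1·(12071,1585) + (7532,989)
(x₁, y₁) = (19603, 2574);  19603² − 58·2574² = 1 ✓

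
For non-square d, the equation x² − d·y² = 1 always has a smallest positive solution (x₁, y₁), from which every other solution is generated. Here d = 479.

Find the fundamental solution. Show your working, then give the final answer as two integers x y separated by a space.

d=479: √d = [21; 1,7,1,3,2,21,2,3,1,7,1,42] (ℓ=12, even), read p_11/q_11
i=0: a=21 ⇒ p=21, q=1
i=1: a=1 ⇒ p=22, q=1
…
i=3: a=1 ⇒ p=197, q=9
i=4: a=3 ⇒ p=766, q=35
i=5: a=2 ⇒ p=1729, q=79
…
i=7: a=2 ⇒ p=75879, q=3467
i=8: a=3 ⇒ p=264712, q=12095
i=9: a=1 ⇒ p=340591, q=15562
i=10: a=7 ⇒ p=2648849, q=121029
i=11: a=1 ⇒ p=2989440, q=136591
(x₁, y₁) = (2989440, 136591);  2989440² − 479·136591² = 1 ✓

2989440 136591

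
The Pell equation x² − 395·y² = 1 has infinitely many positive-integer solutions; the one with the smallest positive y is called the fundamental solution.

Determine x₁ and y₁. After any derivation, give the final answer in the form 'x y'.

159 8

√395 = [19; 1,6,1,38, …], period ℓ=4 (even) → k=3
step 0: (19, 1)  from 19·(1,0) + (0,1)
…
step 2: (139, 7)  from 6·(20,1) + (19,1)
step 3: (159, 8)  from 1·(139,7) + (20,1)
fundamental: x₁=159, y₁=8  (since 25281 − 395·64 = 1)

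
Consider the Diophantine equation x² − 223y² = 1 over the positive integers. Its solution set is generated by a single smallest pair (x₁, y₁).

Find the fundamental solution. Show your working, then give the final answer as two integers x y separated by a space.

224 15

[14; 1,13,1,28] for √223; ℓ=4 ⇒ convergent index 3
step 0: (14, 1)  from 14·(1,0) + (0,1)
…
step 2: (209, 14)  from 13·(15,1) + (14,1)
step 3: (224, 15)  from 1·(209,14) + (15,1)
fundamental: x₁=224, y₁=15  (since 50176 − 223·225 = 1)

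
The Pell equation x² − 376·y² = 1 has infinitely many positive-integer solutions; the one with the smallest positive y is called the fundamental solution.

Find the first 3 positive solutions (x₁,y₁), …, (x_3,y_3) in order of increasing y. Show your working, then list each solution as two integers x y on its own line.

2143295 110532
9187426914049 473805365880
39382732335491159615 2031009343327438668

√376 → a₀=19, period (2,1,1,3,1,…,1,2,38); ℓ=16 even so k=15
k=0  a_k=19  p_k/q_k = 19/1
k=1  a_k=2  p_k/q_k = 39/2
…
k=5  a_k=1  p_k/q_k = 446/23
k=6  a_k=2  p_k/q_k = 1241/64
k=7  a_k=2  p_k/q_k = 2928/151
k=8  a_k=4  p_k/q_k = 12953/668
k=9  a_k=2  p_k/q_k = 28834/1487
…
k=14  a_k=1  p_k/q_k = 837427/43187
k=15  a_k=2  p_k/q_k = 2143295/110532
fundamental: x₁=2143295, y₁=110532  (since 4593713457025 − 376·12217323024 = 1)
k=2:  x_2 = 2143295·2143295+376·110532·110532 = 9187426914049,  y_2 = 2143295·110532+110532·2143295 = 473805365880
k=3:  x_3 = 2143295·9187426914049+376·110532·473805365880 = 39382732335491159615,  y_3 = 2143295·473805365880+110532·9187426914049 = 2031009343327438668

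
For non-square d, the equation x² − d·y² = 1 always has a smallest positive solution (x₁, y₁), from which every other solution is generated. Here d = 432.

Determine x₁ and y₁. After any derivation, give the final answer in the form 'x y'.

√432 = [20; 1,3,1,1,1,3,1,40, …], period ℓ=8 (even) → k=7
k=0  a_k=20  p_k/q_k = 20/1
…
k=3  a_k=1  p_k/q_k = 104/5
…
k=5  a_k=1  p_k/q_k = 291/14
k=6  a_k=3  p_k/q_k = 1060/51
k=7  a_k=1  p_k/q_k = 1351/65
fundamental: x₁=1351, y₁=65  (since 1825201 − 432·4225 = 1)

1351 65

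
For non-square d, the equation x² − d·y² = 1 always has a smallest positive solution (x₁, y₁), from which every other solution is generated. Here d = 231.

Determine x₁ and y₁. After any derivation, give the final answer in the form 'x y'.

√231 = [15; 5,30, …], period ℓ=2 (even) → k=1
step 0: (15, 1)  from 15·(1,0) + (0,1)
step 1: (76, 5)  from 5·(15,1) + (1,0)
(x₁, y₁) = (76, 5);  76² − 231·5² = 1 ✓

76 5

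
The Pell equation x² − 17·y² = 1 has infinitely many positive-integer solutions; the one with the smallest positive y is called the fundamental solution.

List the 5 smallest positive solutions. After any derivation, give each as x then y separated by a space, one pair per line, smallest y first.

[4; 8] for √17; ℓ=1 ⇒ convergent index 1
step 0: (4, 1)  from 4·(1,0) + (0,1)
step 1: (33, 8)  from 8·(4,1) + (1,0)
fundamental: x₁=33, y₁=8  (since 1089 − 17·64 = 1)
(33+8√17)^2 = 2177 + 528√17
(33+8√17)^3 = 143649 + 34840√17
(33+8√17)^4 = 9478657 + 2298912√17
(33+8√17)^5 = 625447713 + 151693352√17

33 8
2177 528
143649 34840
9478657 2298912
625447713 151693352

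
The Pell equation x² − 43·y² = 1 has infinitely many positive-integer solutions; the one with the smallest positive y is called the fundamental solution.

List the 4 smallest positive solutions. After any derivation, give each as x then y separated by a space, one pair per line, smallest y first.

√43 = [6; 1,1,3,1,5,1,3,1,1,12, …], period ℓ=10 (even) → k=9
a_0=6:  p_0=6·1+0=6,  q_0=6·0+1=1
a_1=1:  p_1=1·6+1=7,  q_1=1·1+0=1
…
a_3=3:  p_3=3·13+7=46,  q_3=3·2+1=7
a_4=1:  p_4=1·46+13=59,  q_4=1·7+2=9
a_5=5:  p_5=5·59+46=341,  q_5=5·9+7=52
…
a_7=3:  p_7=3·400+341=1541,  q_7=3·61+52=235
a_8=1:  p_8=1·1541+400=1941,  q_8=1·235+61=296
a_9=1:  p_9=1·1941+1541=3482,  q_9=1·296+235=531
fundamental: x₁=3482, y₁=531  (since 12124324 − 43·281961 = 1)
(x_2, y_2) = (3482·3482 + 43·531·531, 3482·531 + 531·3482) = (24248647, 3697884)
(x_3, y_3) = (3482·24248647 + 43·531·3697884, 3482·3697884 + 531·24248647) = (168867574226, 25752063645)
(x_4, y_4) = (3482·168867574226 + 43·531·25752063645, 3482·25752063645 + 531·168867574226) = (1175993762661217, 179337367525896)

3482 531
24248647 3697884
168867574226 25752063645
1175993762661217 179337367525896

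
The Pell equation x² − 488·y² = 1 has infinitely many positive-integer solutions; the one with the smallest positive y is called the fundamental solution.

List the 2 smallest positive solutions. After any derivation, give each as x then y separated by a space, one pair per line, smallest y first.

243 11
118097 5346

d=488: √d = [22; 11,44] (ℓ=2, even), read p_1/q_1
i=0: a=22 ⇒ p=22, q=1
i=1: a=11 ⇒ p=243, q=11
(x₁, y₁) = (243, 11);  243² − 488·11² = 1 ✓
(243+11√488)^2 = 118097 + 5346√488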